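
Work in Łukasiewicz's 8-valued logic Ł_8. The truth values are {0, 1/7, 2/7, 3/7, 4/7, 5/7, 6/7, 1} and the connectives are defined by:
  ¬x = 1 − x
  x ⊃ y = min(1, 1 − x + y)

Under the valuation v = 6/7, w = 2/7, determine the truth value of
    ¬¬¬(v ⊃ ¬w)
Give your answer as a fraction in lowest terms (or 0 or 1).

¬w = ¬2/7 = 5/7
v ⊃ ¬w = 6/7 ⊃ 5/7 = 6/7
¬(v ⊃ ¬w) = ¬6/7 = 1/7
¬¬(v ⊃ ¬w) = ¬1/7 = 6/7
¬¬¬(v ⊃ ¬w) = ¬6/7 = 1/7

1/7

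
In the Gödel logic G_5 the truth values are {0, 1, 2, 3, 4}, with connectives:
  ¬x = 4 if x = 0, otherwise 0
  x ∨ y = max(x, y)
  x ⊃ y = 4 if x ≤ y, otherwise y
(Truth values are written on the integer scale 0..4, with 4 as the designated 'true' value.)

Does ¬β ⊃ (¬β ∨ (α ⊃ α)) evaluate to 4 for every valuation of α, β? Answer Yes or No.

Yes

At α = 3, β = 0, for instance:
¬β = ¬0 = 4
α ⊃ α = 3 ⊃ 3 = 4
¬β ∨ (α ⊃ α) = 4 ∨ 4 = 4
¬β ⊃ (¬β ∨ (α ⊃ α)) = 4 ⊃ 4 = 4
and checking the remaining 24 assignments likewise gives ≥ 4 in every case.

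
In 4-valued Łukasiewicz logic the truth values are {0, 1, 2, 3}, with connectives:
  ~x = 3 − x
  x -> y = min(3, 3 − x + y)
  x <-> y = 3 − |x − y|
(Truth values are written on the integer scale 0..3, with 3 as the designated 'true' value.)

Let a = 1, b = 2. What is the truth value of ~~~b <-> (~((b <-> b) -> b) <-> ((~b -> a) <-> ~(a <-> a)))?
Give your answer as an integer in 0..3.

2

~b = ~2 = 1
~~b = ~1 = 2
~~~b = ~2 = 1
b <-> b = 2 <-> 2 = 3
(b <-> b) -> b = 3 -> 2 = 2
~((b <-> b) -> b) = ~2 = 1
~b = ~2 = 1
~b -> a = 1 -> 1 = 3
a <-> a = 1 <-> 1 = 3
~(a <-> a) = ~3 = 0
(~b -> a) <-> ~(a <-> a) = 3 <-> 0 = 0
~((b <-> b) -> b) <-> ((~b -> a) <-> ~(a <-> a)) = 1 <-> 0 = 2
~~~b <-> (~((b <-> b) -> b) <-> ((~b -> a) <-> ~(a <-> a))) = 1 <-> 2 = 2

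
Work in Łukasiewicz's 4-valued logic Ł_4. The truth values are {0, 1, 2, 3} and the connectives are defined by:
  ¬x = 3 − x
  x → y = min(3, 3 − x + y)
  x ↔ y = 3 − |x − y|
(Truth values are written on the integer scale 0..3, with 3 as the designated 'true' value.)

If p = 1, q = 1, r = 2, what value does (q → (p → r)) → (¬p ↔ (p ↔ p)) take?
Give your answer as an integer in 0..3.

2

p → r = 1 → 2 = 3
q → (p → r) = 1 → 3 = 3
¬p = ¬1 = 2
p ↔ p = 1 ↔ 1 = 3
¬p ↔ (p ↔ p) = 2 ↔ 3 = 2
(q → (p → r)) → (¬p ↔ (p ↔ p)) = 3 → 2 = 2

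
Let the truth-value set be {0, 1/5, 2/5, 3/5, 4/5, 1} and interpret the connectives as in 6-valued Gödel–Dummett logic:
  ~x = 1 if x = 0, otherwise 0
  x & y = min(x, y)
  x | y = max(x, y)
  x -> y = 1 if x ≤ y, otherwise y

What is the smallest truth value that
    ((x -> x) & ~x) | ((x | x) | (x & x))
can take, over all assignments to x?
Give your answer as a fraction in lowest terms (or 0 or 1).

1/5

Take x = 1/5:
x -> x = 1/5 -> 1/5 = 1
~x = ~1/5 = 0
(x -> x) & ~x = 1 & 0 = 0
x | x = 1/5 | 1/5 = 1/5
x & x = 1/5 & 1/5 = 1/5
(x | x) | (x & x) = 1/5 | 1/5 = 1/5
((x -> x) & ~x) | ((x | x) | (x & x)) = 0 | 1/5 = 1/5
No assignment yields a value below 1/5, so this is the minimum.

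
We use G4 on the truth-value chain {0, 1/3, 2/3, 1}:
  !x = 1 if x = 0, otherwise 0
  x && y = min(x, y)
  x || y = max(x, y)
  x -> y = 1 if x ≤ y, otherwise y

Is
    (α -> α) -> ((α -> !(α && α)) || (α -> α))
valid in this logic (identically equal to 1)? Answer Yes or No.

α = 0 ↦ 1
α = 1/3 ↦ 1
α = 2/3 ↦ 1
α = 1 ↦ 1
Every assignment gives a value ≥ 1.

Yes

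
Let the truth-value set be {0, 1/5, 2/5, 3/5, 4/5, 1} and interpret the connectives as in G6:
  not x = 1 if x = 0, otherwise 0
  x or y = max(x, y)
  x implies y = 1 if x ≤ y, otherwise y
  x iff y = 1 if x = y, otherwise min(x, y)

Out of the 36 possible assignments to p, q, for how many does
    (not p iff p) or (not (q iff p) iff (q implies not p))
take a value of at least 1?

value 1: 35 assignments (counts)
value 0: 1 assignment
So 35 of the 36 assignments meet the threshold.

35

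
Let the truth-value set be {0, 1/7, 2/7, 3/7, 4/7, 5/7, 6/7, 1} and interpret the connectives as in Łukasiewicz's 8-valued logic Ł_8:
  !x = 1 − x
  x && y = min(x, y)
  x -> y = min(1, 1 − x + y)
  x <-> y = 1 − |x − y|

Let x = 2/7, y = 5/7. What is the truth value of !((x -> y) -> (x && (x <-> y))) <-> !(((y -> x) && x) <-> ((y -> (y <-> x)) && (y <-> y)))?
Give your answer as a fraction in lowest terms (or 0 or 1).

6/7

x -> y = 2/7 -> 5/7 = 1
x <-> y = 2/7 <-> 5/7 = 4/7
x && (x <-> y) = 2/7 && 4/7 = 2/7
(x -> y) -> (x && (x <-> y)) = 1 -> 2/7 = 2/7
!((x -> y) -> (x && (x <-> y))) = !2/7 = 5/7
y -> x = 5/7 -> 2/7 = 4/7
(y -> x) && x = 4/7 && 2/7 = 2/7
y <-> x = 5/7 <-> 2/7 = 4/7
y -> (y <-> x) = 5/7 -> 4/7 = 6/7
y <-> y = 5/7 <-> 5/7 = 1
(y -> (y <-> x)) && (y <-> y) = 6/7 && 1 = 6/7
((y -> x) && x) <-> ((y -> (y <-> x)) && (y <-> y)) = 2/7 <-> 6/7 = 3/7
!(((y -> x) && x) <-> ((y -> (y <-> x)) && (y <-> y))) = !3/7 = 4/7
!((x -> y) -> (x && (x <-> y))) <-> !(((y -> x) && x) <-> ((y -> (y <-> x)) && (y <-> y))) = 5/7 <-> 4/7 = 6/7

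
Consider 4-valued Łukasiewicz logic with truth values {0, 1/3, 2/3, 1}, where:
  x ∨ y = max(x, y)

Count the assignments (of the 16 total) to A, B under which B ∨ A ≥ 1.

A = 0, B = 0 ↦ 0  <
A = 0, B = 1/3 ↦ 1/3  <
A = 0, B = 2/3 ↦ 2/3  <
A = 0, B = 1 ↦ 1  ≥
A = 1/3, B = 0 ↦ 1/3  <
A = 1/3, B = 1/3 ↦ 1/3  <
A = 1/3, B = 2/3 ↦ 2/3  <
A = 1/3, B = 1 ↦ 1  ≥
A = 2/3, B = 0 ↦ 2/3  <
A = 2/3, B = 1/3 ↦ 2/3  <
A = 2/3, B = 2/3 ↦ 2/3  <
A = 2/3, B = 1 ↦ 1  ≥
A = 1, B = 0 ↦ 1  ≥
A = 1, B = 1/3 ↦ 1  ≥
A = 1, B = 2/3 ↦ 1  ≥
A = 1, B = 1 ↦ 1  ≥
So 7 of the 16 assignments meet the threshold.

7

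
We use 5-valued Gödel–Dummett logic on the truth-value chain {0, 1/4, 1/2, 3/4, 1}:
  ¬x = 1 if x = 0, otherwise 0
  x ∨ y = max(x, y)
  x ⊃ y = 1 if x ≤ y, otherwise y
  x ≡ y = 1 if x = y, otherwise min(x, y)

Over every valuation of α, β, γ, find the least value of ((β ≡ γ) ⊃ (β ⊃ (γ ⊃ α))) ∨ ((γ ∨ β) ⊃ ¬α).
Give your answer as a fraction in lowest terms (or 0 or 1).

Take α = 1/4, β = 1/2, γ = 1/2:
β ≡ γ = 1/2 ≡ 1/2 = 1
γ ⊃ α = 1/2 ⊃ 1/4 = 1/4
β ⊃ (γ ⊃ α) = 1/2 ⊃ 1/4 = 1/4
(β ≡ γ) ⊃ (β ⊃ (γ ⊃ α)) = 1 ⊃ 1/4 = 1/4
γ ∨ β = 1/2 ∨ 1/2 = 1/2
¬α = ¬1/4 = 0
(γ ∨ β) ⊃ ¬α = 1/2 ⊃ 0 = 0
((β ≡ γ) ⊃ (β ⊃ (γ ⊃ α))) ∨ ((γ ∨ β) ⊃ ¬α) = 1/4 ∨ 0 = 1/4
No assignment yields a value below 1/4, so this is the minimum.

1/4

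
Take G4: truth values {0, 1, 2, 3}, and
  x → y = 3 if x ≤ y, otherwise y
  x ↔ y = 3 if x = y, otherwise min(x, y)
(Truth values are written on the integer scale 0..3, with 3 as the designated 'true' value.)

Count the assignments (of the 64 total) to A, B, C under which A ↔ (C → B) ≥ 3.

16

value 3: 16 assignments (counts)
value 2: 11 assignments
value 1: 15 assignments
value 0: 22 assignments
So 16 of the 64 assignments meet the threshold.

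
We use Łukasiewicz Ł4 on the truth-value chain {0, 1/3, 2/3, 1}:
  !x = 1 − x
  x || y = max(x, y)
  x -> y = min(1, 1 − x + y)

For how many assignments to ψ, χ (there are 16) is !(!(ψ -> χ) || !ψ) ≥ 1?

ψ = 0, χ = 0 ↦ 0  <
ψ = 0, χ = 1/3 ↦ 0  <
ψ = 0, χ = 2/3 ↦ 0  <
ψ = 0, χ = 1 ↦ 0  <
ψ = 1/3, χ = 0 ↦ 1/3  <
ψ = 1/3, χ = 1/3 ↦ 1/3  <
ψ = 1/3, χ = 2/3 ↦ 1/3  <
ψ = 1/3, χ = 1 ↦ 1/3  <
ψ = 2/3, χ = 0 ↦ 1/3  <
ψ = 2/3, χ = 1/3 ↦ 2/3  <
ψ = 2/3, χ = 2/3 ↦ 2/3  <
ψ = 2/3, χ = 1 ↦ 2/3  <
ψ = 1, χ = 0 ↦ 0  <
ψ = 1, χ = 1/3 ↦ 1/3  <
ψ = 1, χ = 2/3 ↦ 2/3  <
ψ = 1, χ = 1 ↦ 1  ≥
So 1 of the 16 assignments meets the threshold.

1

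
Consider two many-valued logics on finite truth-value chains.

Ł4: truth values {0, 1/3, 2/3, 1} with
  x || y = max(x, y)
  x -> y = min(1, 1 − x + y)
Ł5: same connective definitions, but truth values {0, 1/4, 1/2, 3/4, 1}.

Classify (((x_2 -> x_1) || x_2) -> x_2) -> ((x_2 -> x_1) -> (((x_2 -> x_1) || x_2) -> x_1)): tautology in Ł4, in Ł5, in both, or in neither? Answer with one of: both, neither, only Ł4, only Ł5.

both

In Ł4: every assignment gives 1 — tautology.
In Ł5: every assignment gives 1 — tautology.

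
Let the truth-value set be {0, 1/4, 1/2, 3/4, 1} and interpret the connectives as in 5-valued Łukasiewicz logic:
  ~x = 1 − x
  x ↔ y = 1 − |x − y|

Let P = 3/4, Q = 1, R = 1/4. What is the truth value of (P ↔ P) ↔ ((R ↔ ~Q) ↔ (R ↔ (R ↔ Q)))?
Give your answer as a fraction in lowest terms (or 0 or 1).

P ↔ P = 3/4 ↔ 3/4 = 1
~Q = ~1 = 0
R ↔ ~Q = 1/4 ↔ 0 = 3/4
R ↔ Q = 1/4 ↔ 1 = 1/4
R ↔ (R ↔ Q) = 1/4 ↔ 1/4 = 1
(R ↔ ~Q) ↔ (R ↔ (R ↔ Q)) = 3/4 ↔ 1 = 3/4
(P ↔ P) ↔ ((R ↔ ~Q) ↔ (R ↔ (R ↔ Q))) = 1 ↔ 3/4 = 3/4

3/4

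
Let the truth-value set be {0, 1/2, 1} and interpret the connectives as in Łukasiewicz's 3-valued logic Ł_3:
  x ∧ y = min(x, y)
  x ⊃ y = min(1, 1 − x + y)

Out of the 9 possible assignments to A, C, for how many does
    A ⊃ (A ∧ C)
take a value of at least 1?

A = 0, C = 0 ↦ 1  ≥
A = 0, C = 1/2 ↦ 1  ≥
A = 0, C = 1 ↦ 1  ≥
A = 1/2, C = 0 ↦ 1/2  <
A = 1/2, C = 1/2 ↦ 1  ≥
A = 1/2, C = 1 ↦ 1  ≥
A = 1, C = 0 ↦ 0  <
A = 1, C = 1/2 ↦ 1/2  <
A = 1, C = 1 ↦ 1  ≥
So 6 of the 9 assignments meet the threshold.

6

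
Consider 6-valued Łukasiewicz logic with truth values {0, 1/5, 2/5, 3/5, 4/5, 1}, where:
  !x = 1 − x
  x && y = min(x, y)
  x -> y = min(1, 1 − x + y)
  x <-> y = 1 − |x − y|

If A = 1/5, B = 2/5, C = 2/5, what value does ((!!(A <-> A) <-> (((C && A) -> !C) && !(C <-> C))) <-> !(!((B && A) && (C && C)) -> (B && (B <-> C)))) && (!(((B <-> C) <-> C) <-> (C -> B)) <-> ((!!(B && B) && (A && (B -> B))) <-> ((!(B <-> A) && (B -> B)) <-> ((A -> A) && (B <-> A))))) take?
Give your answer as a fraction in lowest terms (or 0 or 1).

3/5

A <-> A = 1/5 <-> 1/5 = 1
!(A <-> A) = !1 = 0
!!(A <-> A) = !0 = 1
C && A = 2/5 && 1/5 = 1/5
!C = !2/5 = 3/5
(C && A) -> !C = 1/5 -> 3/5 = 1
C <-> C = 2/5 <-> 2/5 = 1
!(C <-> C) = !1 = 0
((C && A) -> !C) && !(C <-> C) = 1 && 0 = 0
!!(A <-> A) <-> (((C && A) -> !C) && !(C <-> C)) = 1 <-> 0 = 0
B && A = 2/5 && 1/5 = 1/5
C && C = 2/5 && 2/5 = 2/5
(B && A) && (C && C) = 1/5 && 2/5 = 1/5
!((B && A) && (C && C)) = !1/5 = 4/5
B <-> C = 2/5 <-> 2/5 = 1
B && (B <-> C) = 2/5 && 1 = 2/5
!((B && A) && (C && C)) -> (B && (B <-> C)) = 4/5 -> 2/5 = 3/5
!(!((B && A) && (C && C)) -> (B && (B <-> C))) = !3/5 = 2/5
(!!(A <-> A) <-> (((C && A) -> !C) && !(C <-> C))) <-> !(!((B && A) && (C && C)) -> (B && (B <-> C))) = 0 <-> 2/5 = 3/5
B <-> C = 2/5 <-> 2/5 = 1
(B <-> C) <-> C = 1 <-> 2/5 = 2/5
C -> B = 2/5 -> 2/5 = 1
((B <-> C) <-> C) <-> (C -> B) = 2/5 <-> 1 = 2/5
!(((B <-> C) <-> C) <-> (C -> B)) = !2/5 = 3/5
B && B = 2/5 && 2/5 = 2/5
!(B && B) = !2/5 = 3/5
!!(B && B) = !3/5 = 2/5
B -> B = 2/5 -> 2/5 = 1
A && (B -> B) = 1/5 && 1 = 1/5
!!(B && B) && (A && (B -> B)) = 2/5 && 1/5 = 1/5
B <-> A = 2/5 <-> 1/5 = 4/5
!(B <-> A) = !4/5 = 1/5
B -> B = 2/5 -> 2/5 = 1
!(B <-> A) && (B -> B) = 1/5 && 1 = 1/5
A -> A = 1/5 -> 1/5 = 1
B <-> A = 2/5 <-> 1/5 = 4/5
(A -> A) && (B <-> A) = 1 && 4/5 = 4/5
(!(B <-> A) && (B -> B)) <-> ((A -> A) && (B <-> A)) = 1/5 <-> 4/5 = 2/5
(!!(B && B) && (A && (B -> B))) <-> ((!(B <-> A) && (B -> B)) <-> ((A -> A) && (B <-> A))) = 1/5 <-> 2/5 = 4/5
!(((B <-> C) <-> C) <-> (C -> B)) <-> ((!!(B && B) && (A && (B -> B))) <-> ((!(B <-> A) && (B -> B)) <-> ((A -> A) && (B <-> A)))) = 3/5 <-> 4/5 = 4/5
((!!(A <-> A) <-> (((C && A) -> !C) && !(C <-> C))) <-> !(!((B && A) && (C && C)) -> (B && (B <-> C)))) && (!(((B <-> C) <-> C) <-> (C -> B)) <-> ((!!(B && B) && (A && (B -> B))) <-> ((!(B <-> A) && (B -> B)) <-> ((A -> A) && (B <-> A))))) = 3/5 && 4/5 = 3/5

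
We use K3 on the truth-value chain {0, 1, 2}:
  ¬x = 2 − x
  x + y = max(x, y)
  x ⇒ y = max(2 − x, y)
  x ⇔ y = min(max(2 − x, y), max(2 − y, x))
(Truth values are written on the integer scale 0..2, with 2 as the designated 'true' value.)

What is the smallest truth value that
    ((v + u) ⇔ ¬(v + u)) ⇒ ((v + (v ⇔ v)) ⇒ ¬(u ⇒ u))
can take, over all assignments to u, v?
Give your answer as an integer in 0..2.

1

Take u = 0, v = 1:
v + u = 1 + 0 = 1
v + u = 1 + 0 = 1
¬(v + u) = ¬1 = 1
(v + u) ⇔ ¬(v + u) = 1 ⇔ 1 = 1
v ⇔ v = 1 ⇔ 1 = 1
v + (v ⇔ v) = 1 + 1 = 1
u ⇒ u = 0 ⇒ 0 = 2
¬(u ⇒ u) = ¬2 = 0
(v + (v ⇔ v)) ⇒ ¬(u ⇒ u) = 1 ⇒ 0 = 1
((v + u) ⇔ ¬(v + u)) ⇒ ((v + (v ⇔ v)) ⇒ ¬(u ⇒ u)) = 1 ⇒ 1 = 1
No assignment yields a value below 1, so this is the minimum.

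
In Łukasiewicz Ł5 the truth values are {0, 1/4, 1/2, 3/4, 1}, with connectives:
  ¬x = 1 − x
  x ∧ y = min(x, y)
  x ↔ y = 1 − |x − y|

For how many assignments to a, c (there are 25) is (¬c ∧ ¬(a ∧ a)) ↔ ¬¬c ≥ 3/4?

9

value 1: 5 assignments (counts)
value 3/4: 4 assignments (counts)
value 1/2: 8 assignments
value 1/4: 2 assignments
value 0: 6 assignments
So 9 of the 25 assignments meet the threshold.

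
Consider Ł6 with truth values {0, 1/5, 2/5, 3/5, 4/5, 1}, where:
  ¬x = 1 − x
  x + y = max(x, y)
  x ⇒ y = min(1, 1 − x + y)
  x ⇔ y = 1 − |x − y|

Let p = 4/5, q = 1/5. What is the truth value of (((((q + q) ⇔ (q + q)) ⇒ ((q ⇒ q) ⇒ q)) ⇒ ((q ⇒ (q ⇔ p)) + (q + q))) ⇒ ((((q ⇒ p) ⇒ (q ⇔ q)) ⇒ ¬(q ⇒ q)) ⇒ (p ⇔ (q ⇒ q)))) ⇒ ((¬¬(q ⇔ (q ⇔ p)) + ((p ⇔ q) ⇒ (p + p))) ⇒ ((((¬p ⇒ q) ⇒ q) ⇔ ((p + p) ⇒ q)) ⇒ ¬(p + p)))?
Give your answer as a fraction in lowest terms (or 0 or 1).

q + q = 1/5 + 1/5 = 1/5
q + q = 1/5 + 1/5 = 1/5
(q + q) ⇔ (q + q) = 1/5 ⇔ 1/5 = 1
q ⇒ q = 1/5 ⇒ 1/5 = 1
(q ⇒ q) ⇒ q = 1 ⇒ 1/5 = 1/5
((q + q) ⇔ (q + q)) ⇒ ((q ⇒ q) ⇒ q) = 1 ⇒ 1/5 = 1/5
q ⇔ p = 1/5 ⇔ 4/5 = 2/5
q ⇒ (q ⇔ p) = 1/5 ⇒ 2/5 = 1
q + q = 1/5 + 1/5 = 1/5
(q ⇒ (q ⇔ p)) + (q + q) = 1 + 1/5 = 1
(((q + q) ⇔ (q + q)) ⇒ ((q ⇒ q) ⇒ q)) ⇒ ((q ⇒ (q ⇔ p)) + (q + q)) = 1/5 ⇒ 1 = 1
q ⇒ p = 1/5 ⇒ 4/5 = 1
q ⇔ q = 1/5 ⇔ 1/5 = 1
(q ⇒ p) ⇒ (q ⇔ q) = 1 ⇒ 1 = 1
q ⇒ q = 1/5 ⇒ 1/5 = 1
¬(q ⇒ q) = ¬1 = 0
((q ⇒ p) ⇒ (q ⇔ q)) ⇒ ¬(q ⇒ q) = 1 ⇒ 0 = 0
q ⇒ q = 1/5 ⇒ 1/5 = 1
p ⇔ (q ⇒ q) = 4/5 ⇔ 1 = 4/5
(((q ⇒ p) ⇒ (q ⇔ q)) ⇒ ¬(q ⇒ q)) ⇒ (p ⇔ (q ⇒ q)) = 0 ⇒ 4/5 = 1
((((q + q) ⇔ (q + q)) ⇒ ((q ⇒ q) ⇒ q)) ⇒ ((q ⇒ (q ⇔ p)) + (q + q))) ⇒ ((((q ⇒ p) ⇒ (q ⇔ q)) ⇒ ¬(q ⇒ q)) ⇒ (p ⇔ (q ⇒ q))) = 1 ⇒ 1 = 1
q ⇔ p = 1/5 ⇔ 4/5 = 2/5
q ⇔ (q ⇔ p) = 1/5 ⇔ 2/5 = 4/5
¬(q ⇔ (q ⇔ p)) = ¬4/5 = 1/5
¬¬(q ⇔ (q ⇔ p)) = ¬1/5 = 4/5
p ⇔ q = 4/5 ⇔ 1/5 = 2/5
p + p = 4/5 + 4/5 = 4/5
(p ⇔ q) ⇒ (p + p) = 2/5 ⇒ 4/5 = 1
¬¬(q ⇔ (q ⇔ p)) + ((p ⇔ q) ⇒ (p + p)) = 4/5 + 1 = 1
¬p = ¬4/5 = 1/5
¬p ⇒ q = 1/5 ⇒ 1/5 = 1
(¬p ⇒ q) ⇒ q = 1 ⇒ 1/5 = 1/5
p + p = 4/5 + 4/5 = 4/5
(p + p) ⇒ q = 4/5 ⇒ 1/5 = 2/5
((¬p ⇒ q) ⇒ q) ⇔ ((p + p) ⇒ q) = 1/5 ⇔ 2/5 = 4/5
p + p = 4/5 + 4/5 = 4/5
¬(p + p) = ¬4/5 = 1/5
(((¬p ⇒ q) ⇒ q) ⇔ ((p + p) ⇒ q)) ⇒ ¬(p + p) = 4/5 ⇒ 1/5 = 2/5
(¬¬(q ⇔ (q ⇔ p)) + ((p ⇔ q) ⇒ (p + p))) ⇒ ((((¬p ⇒ q) ⇒ q) ⇔ ((p + p) ⇒ q)) ⇒ ¬(p + p)) = 1 ⇒ 2/5 = 2/5
(((((q + q) ⇔ (q + q)) ⇒ ((q ⇒ q) ⇒ q)) ⇒ ((q ⇒ (q ⇔ p)) + (q + q))) ⇒ ((((q ⇒ p) ⇒ (q ⇔ q)) ⇒ ¬(q ⇒ q)) ⇒ (p ⇔ (q ⇒ q)))) ⇒ ((¬¬(q ⇔ (q ⇔ p)) + ((p ⇔ q) ⇒ (p + p))) ⇒ ((((¬p ⇒ q) ⇒ q) ⇔ ((p + p) ⇒ q)) ⇒ ¬(p + p))) = 1 ⇒ 2/5 = 2/5

2/5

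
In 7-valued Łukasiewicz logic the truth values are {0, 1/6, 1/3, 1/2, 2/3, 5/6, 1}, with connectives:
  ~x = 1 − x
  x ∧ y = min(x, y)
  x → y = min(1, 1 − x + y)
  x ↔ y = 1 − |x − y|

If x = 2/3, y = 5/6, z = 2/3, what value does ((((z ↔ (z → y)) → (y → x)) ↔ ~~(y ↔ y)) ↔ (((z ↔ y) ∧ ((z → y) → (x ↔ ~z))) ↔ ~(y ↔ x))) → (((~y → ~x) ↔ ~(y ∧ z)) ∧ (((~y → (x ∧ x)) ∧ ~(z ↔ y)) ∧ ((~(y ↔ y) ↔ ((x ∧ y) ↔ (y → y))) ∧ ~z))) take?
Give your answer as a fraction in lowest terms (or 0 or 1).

2/3

z → y = 2/3 → 5/6 = 1
z ↔ (z → y) = 2/3 ↔ 1 = 2/3
y → x = 5/6 → 2/3 = 5/6
(z ↔ (z → y)) → (y → x) = 2/3 → 5/6 = 1
y ↔ y = 5/6 ↔ 5/6 = 1
~(y ↔ y) = ~1 = 0
~~(y ↔ y) = ~0 = 1
((z ↔ (z → y)) → (y → x)) ↔ ~~(y ↔ y) = 1 ↔ 1 = 1
z ↔ y = 2/3 ↔ 5/6 = 5/6
z → y = 2/3 → 5/6 = 1
~z = ~2/3 = 1/3
x ↔ ~z = 2/3 ↔ 1/3 = 2/3
(z → y) → (x ↔ ~z) = 1 → 2/3 = 2/3
(z ↔ y) ∧ ((z → y) → (x ↔ ~z)) = 5/6 ∧ 2/3 = 2/3
y ↔ x = 5/6 ↔ 2/3 = 5/6
~(y ↔ x) = ~5/6 = 1/6
((z ↔ y) ∧ ((z → y) → (x ↔ ~z))) ↔ ~(y ↔ x) = 2/3 ↔ 1/6 = 1/2
(((z ↔ (z → y)) → (y → x)) ↔ ~~(y ↔ y)) ↔ (((z ↔ y) ∧ ((z → y) → (x ↔ ~z))) ↔ ~(y ↔ x)) = 1 ↔ 1/2 = 1/2
~y = ~5/6 = 1/6
~x = ~2/3 = 1/3
~y → ~x = 1/6 → 1/3 = 1
y ∧ z = 5/6 ∧ 2/3 = 2/3
~(y ∧ z) = ~2/3 = 1/3
(~y → ~x) ↔ ~(y ∧ z) = 1 ↔ 1/3 = 1/3
~y = ~5/6 = 1/6
x ∧ x = 2/3 ∧ 2/3 = 2/3
~y → (x ∧ x) = 1/6 → 2/3 = 1
z ↔ y = 2/3 ↔ 5/6 = 5/6
~(z ↔ y) = ~5/6 = 1/6
(~y → (x ∧ x)) ∧ ~(z ↔ y) = 1 ∧ 1/6 = 1/6
y ↔ y = 5/6 ↔ 5/6 = 1
~(y ↔ y) = ~1 = 0
x ∧ y = 2/3 ∧ 5/6 = 2/3
y → y = 5/6 → 5/6 = 1
(x ∧ y) ↔ (y → y) = 2/3 ↔ 1 = 2/3
~(y ↔ y) ↔ ((x ∧ y) ↔ (y → y)) = 0 ↔ 2/3 = 1/3
~z = ~2/3 = 1/3
(~(y ↔ y) ↔ ((x ∧ y) ↔ (y → y))) ∧ ~z = 1/3 ∧ 1/3 = 1/3
((~y → (x ∧ x)) ∧ ~(z ↔ y)) ∧ ((~(y ↔ y) ↔ ((x ∧ y) ↔ (y → y))) ∧ ~z) = 1/6 ∧ 1/3 = 1/6
((~y → ~x) ↔ ~(y ∧ z)) ∧ (((~y → (x ∧ x)) ∧ ~(z ↔ y)) ∧ ((~(y ↔ y) ↔ ((x ∧ y) ↔ (y → y))) ∧ ~z)) = 1/3 ∧ 1/6 = 1/6
((((z ↔ (z → y)) → (y → x)) ↔ ~~(y ↔ y)) ↔ (((z ↔ y) ∧ ((z → y) → (x ↔ ~z))) ↔ ~(y ↔ x))) → (((~y → ~x) ↔ ~(y ∧ z)) ∧ (((~y → (x ∧ x)) ∧ ~(z ↔ y)) ∧ ((~(y ↔ y) ↔ ((x ∧ y) ↔ (y → y))) ∧ ~z))) = 1/2 → 1/6 = 2/3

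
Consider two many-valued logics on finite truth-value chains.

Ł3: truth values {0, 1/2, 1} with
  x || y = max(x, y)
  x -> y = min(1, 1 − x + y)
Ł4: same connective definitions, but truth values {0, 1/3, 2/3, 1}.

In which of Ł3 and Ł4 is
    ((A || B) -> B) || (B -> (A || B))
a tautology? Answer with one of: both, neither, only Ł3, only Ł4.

both

In Ł3: every assignment gives 1 — tautology.
In Ł4: every assignment gives 1 — tautology.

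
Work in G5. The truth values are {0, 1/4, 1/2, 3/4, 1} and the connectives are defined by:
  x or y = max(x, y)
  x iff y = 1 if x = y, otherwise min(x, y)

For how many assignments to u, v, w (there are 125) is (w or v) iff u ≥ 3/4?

41

value 1: 25 assignments (counts)
value 3/4: 16 assignments (counts)
value 1/2: 26 assignments
value 1/4: 30 assignments
value 0: 28 assignments
So 41 of the 125 assignments meet the threshold.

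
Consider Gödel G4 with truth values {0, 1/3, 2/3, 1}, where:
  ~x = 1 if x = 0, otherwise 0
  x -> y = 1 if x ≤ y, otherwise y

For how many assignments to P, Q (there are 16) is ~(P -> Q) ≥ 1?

P = 0, Q = 0 ↦ 0  <
P = 0, Q = 1/3 ↦ 0  <
P = 0, Q = 2/3 ↦ 0  <
P = 0, Q = 1 ↦ 0  <
P = 1/3, Q = 0 ↦ 1  ≥
P = 1/3, Q = 1/3 ↦ 0  <
P = 1/3, Q = 2/3 ↦ 0  <
P = 1/3, Q = 1 ↦ 0  <
P = 2/3, Q = 0 ↦ 1  ≥
P = 2/3, Q = 1/3 ↦ 0  <
P = 2/3, Q = 2/3 ↦ 0  <
P = 2/3, Q = 1 ↦ 0  <
P = 1, Q = 0 ↦ 1  ≥
P = 1, Q = 1/3 ↦ 0  <
P = 1, Q = 2/3 ↦ 0  <
P = 1, Q = 1 ↦ 0  <
So 3 of the 16 assignments meet the threshold.

3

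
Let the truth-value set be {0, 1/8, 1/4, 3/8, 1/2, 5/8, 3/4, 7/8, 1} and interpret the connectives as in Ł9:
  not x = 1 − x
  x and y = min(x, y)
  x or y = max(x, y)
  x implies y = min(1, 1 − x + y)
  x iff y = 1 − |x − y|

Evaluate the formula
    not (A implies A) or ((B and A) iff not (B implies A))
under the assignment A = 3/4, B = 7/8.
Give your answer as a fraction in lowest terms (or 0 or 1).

A implies A = 3/4 implies 3/4 = 1
not (A implies A) = not 1 = 0
B and A = 7/8 and 3/4 = 3/4
B implies A = 7/8 implies 3/4 = 7/8
not (B implies A) = not 7/8 = 1/8
(B and A) iff not (B implies A) = 3/4 iff 1/8 = 3/8
not (A implies A) or ((B and A) iff not (B implies A)) = 0 or 3/8 = 3/8

3/8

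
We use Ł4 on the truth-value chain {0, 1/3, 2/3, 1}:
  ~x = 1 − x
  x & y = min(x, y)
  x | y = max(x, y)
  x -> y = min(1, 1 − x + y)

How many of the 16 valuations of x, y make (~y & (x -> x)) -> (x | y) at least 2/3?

x = 0, y = 0 ↦ 0  <
x = 0, y = 1/3 ↦ 2/3  ≥
x = 0, y = 2/3 ↦ 1  ≥
x = 0, y = 1 ↦ 1  ≥
x = 1/3, y = 0 ↦ 1/3  <
x = 1/3, y = 1/3 ↦ 2/3  ≥
x = 1/3, y = 2/3 ↦ 1  ≥
x = 1/3, y = 1 ↦ 1  ≥
x = 2/3, y = 0 ↦ 2/3  ≥
x = 2/3, y = 1/3 ↦ 1  ≥
x = 2/3, y = 2/3 ↦ 1  ≥
x = 2/3, y = 1 ↦ 1  ≥
x = 1, y = 0 ↦ 1  ≥
x = 1, y = 1/3 ↦ 1  ≥
x = 1, y = 2/3 ↦ 1  ≥
x = 1, y = 1 ↦ 1  ≥
So 14 of the 16 assignments meet the threshold.

14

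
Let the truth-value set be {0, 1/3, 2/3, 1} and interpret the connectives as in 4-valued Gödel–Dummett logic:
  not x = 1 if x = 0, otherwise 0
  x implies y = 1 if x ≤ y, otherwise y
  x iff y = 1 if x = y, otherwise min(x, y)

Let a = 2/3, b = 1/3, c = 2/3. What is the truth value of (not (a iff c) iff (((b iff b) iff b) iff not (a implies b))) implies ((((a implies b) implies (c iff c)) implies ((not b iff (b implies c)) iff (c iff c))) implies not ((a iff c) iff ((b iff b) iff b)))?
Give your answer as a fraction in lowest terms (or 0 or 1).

1

a iff c = 2/3 iff 2/3 = 1
not (a iff c) = not 1 = 0
b iff b = 1/3 iff 1/3 = 1
(b iff b) iff b = 1 iff 1/3 = 1/3
a implies b = 2/3 implies 1/3 = 1/3
not (a implies b) = not 1/3 = 0
((b iff b) iff b) iff not (a implies b) = 1/3 iff 0 = 0
not (a iff c) iff (((b iff b) iff b) iff not (a implies b)) = 0 iff 0 = 1
a implies b = 2/3 implies 1/3 = 1/3
c iff c = 2/3 iff 2/3 = 1
(a implies b) implies (c iff c) = 1/3 implies 1 = 1
not b = not 1/3 = 0
b implies c = 1/3 implies 2/3 = 1
not b iff (b implies c) = 0 iff 1 = 0
c iff c = 2/3 iff 2/3 = 1
(not b iff (b implies c)) iff (c iff c) = 0 iff 1 = 0
((a implies b) implies (c iff c)) implies ((not b iff (b implies c)) iff (c iff c)) = 1 implies 0 = 0
a iff c = 2/3 iff 2/3 = 1
b iff b = 1/3 iff 1/3 = 1
(b iff b) iff b = 1 iff 1/3 = 1/3
(a iff c) iff ((b iff b) iff b) = 1 iff 1/3 = 1/3
not ((a iff c) iff ((b iff b) iff b)) = not 1/3 = 0
(((a implies b) implies (c iff c)) implies ((not b iff (b implies c)) iff (c iff c))) implies not ((a iff c) iff ((b iff b) iff b)) = 0 implies 0 = 1
(not (a iff c) iff (((b iff b) iff b) iff not (a implies b))) implies ((((a implies b) implies (c iff c)) implies ((not b iff (b implies c)) iff (c iff c))) implies not ((a iff c) iff ((b iff b) iff b))) = 1 implies 1 = 1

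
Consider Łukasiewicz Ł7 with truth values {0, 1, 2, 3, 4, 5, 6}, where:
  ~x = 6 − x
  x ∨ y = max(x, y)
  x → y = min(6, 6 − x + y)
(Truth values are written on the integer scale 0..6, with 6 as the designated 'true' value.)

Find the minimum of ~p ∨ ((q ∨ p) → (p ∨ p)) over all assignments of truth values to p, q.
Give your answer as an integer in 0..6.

3

Take p = 3, q = 6:
~p = ~3 = 3
q ∨ p = 6 ∨ 3 = 6
p ∨ p = 3 ∨ 3 = 3
(q ∨ p) → (p ∨ p) = 6 → 3 = 3
~p ∨ ((q ∨ p) → (p ∨ p)) = 3 ∨ 3 = 3
No assignment yields a value below 3, so this is the minimum.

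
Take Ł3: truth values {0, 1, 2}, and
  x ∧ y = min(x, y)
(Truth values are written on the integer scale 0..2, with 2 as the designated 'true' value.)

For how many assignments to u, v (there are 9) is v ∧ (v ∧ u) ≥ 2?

u = 0, v = 0 ↦ 0  <
u = 0, v = 1 ↦ 0  <
u = 0, v = 2 ↦ 0  <
u = 1, v = 0 ↦ 0  <
u = 1, v = 1 ↦ 1  <
u = 1, v = 2 ↦ 1  <
u = 2, v = 0 ↦ 0  <
u = 2, v = 1 ↦ 1  <
u = 2, v = 2 ↦ 2  ≥
So 1 of the 9 assignments meets the threshold.

1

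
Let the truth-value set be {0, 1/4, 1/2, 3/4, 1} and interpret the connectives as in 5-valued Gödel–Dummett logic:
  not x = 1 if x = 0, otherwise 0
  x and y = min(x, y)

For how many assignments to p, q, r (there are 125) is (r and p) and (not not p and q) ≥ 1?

value 1: 1 assignment (counts)
value 3/4: 7 assignments
value 1/2: 19 assignments
value 1/4: 37 assignments
value 0: 61 assignments
So 1 of the 125 assignments meets the threshold.

1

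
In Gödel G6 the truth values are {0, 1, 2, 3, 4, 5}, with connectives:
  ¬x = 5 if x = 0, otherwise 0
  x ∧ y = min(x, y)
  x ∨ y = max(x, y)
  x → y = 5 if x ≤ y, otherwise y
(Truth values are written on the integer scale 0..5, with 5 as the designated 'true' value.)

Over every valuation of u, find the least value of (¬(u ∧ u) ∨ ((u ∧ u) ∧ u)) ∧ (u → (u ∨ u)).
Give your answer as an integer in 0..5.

Take u = 1:
u ∧ u = 1 ∧ 1 = 1
¬(u ∧ u) = ¬1 = 0
u ∧ u = 1 ∧ 1 = 1
(u ∧ u) ∧ u = 1 ∧ 1 = 1
¬(u ∧ u) ∨ ((u ∧ u) ∧ u) = 0 ∨ 1 = 1
u ∨ u = 1 ∨ 1 = 1
u → (u ∨ u) = 1 → 1 = 5
(¬(u ∧ u) ∨ ((u ∧ u) ∧ u)) ∧ (u → (u ∨ u)) = 1 ∧ 5 = 1
No assignment yields a value below 1, so this is the minimum.

1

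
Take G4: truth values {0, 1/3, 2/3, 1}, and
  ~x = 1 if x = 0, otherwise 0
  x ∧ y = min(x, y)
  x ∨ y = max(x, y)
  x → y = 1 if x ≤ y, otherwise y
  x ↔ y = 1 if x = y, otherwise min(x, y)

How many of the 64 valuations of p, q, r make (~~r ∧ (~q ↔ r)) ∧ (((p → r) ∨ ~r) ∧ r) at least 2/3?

value 1: 4 assignments (counts)
value 2/3: 4 assignments (counts)
value 1/3: 4 assignments
value 0: 52 assignments
So 8 of the 64 assignments meet the threshold.

8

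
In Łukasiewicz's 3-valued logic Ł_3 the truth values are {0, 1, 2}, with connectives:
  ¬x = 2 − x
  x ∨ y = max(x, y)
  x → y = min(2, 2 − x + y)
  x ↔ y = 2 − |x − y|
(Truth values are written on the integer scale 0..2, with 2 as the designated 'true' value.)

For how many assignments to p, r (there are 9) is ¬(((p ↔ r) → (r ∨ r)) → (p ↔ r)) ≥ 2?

2

p = 0, r = 0 ↦ 0  <
p = 0, r = 1 ↦ 1  <
p = 0, r = 2 ↦ 2  ≥
p = 1, r = 0 ↦ 0  <
p = 1, r = 1 ↦ 0  <
p = 1, r = 2 ↦ 1  <
p = 2, r = 0 ↦ 2  ≥
p = 2, r = 1 ↦ 1  <
p = 2, r = 2 ↦ 0  <
So 2 of the 9 assignments meet the threshold.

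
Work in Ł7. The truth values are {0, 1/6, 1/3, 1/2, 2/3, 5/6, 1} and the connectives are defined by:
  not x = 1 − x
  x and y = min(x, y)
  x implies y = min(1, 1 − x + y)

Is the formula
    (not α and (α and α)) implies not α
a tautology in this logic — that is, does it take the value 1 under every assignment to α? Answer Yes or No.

Yes

α = 0 ↦ 1
α = 1/6 ↦ 1
α = 1/3 ↦ 1
α = 1/2 ↦ 1
α = 2/3 ↦ 1
α = 5/6 ↦ 1
α = 1 ↦ 1
Every assignment gives a value ≥ 1.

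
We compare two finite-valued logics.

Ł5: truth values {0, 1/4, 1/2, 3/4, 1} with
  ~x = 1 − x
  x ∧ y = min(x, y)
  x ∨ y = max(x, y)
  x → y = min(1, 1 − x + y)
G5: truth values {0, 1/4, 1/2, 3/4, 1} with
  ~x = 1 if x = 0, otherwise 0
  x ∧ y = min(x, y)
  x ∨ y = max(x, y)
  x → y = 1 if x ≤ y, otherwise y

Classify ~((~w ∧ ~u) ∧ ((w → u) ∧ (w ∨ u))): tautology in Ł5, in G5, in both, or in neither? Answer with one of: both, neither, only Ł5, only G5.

In Ł5: at u = 0, w = 1/4 the value is 3/4 — not a tautology.
In G5: every assignment gives 1 — tautology.

only G5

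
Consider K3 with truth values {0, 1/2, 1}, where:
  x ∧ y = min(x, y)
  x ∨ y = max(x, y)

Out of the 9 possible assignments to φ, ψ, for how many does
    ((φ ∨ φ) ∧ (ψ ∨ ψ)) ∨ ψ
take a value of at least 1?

φ = 0, ψ = 0 ↦ 0  <
φ = 0, ψ = 1/2 ↦ 1/2  <
φ = 0, ψ = 1 ↦ 1  ≥
φ = 1/2, ψ = 0 ↦ 0  <
φ = 1/2, ψ = 1/2 ↦ 1/2  <
φ = 1/2, ψ = 1 ↦ 1  ≥
φ = 1, ψ = 0 ↦ 0  <
φ = 1, ψ = 1/2 ↦ 1/2  <
φ = 1, ψ = 1 ↦ 1  ≥
So 3 of the 9 assignments meet the threshold.

3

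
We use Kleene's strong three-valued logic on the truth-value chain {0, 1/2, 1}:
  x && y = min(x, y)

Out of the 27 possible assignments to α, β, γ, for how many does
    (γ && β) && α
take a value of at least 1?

1

value 1: 1 assignment (counts)
value 1/2: 7 assignments
value 0: 19 assignments
So 1 of the 27 assignments meets the threshold.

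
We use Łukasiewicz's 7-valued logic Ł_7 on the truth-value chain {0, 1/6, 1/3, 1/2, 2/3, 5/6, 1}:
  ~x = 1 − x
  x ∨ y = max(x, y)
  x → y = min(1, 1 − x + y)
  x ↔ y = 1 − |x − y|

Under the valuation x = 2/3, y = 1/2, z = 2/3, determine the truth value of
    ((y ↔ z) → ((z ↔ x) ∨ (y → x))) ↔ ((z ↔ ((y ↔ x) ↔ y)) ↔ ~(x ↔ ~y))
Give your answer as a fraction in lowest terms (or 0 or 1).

y ↔ z = 1/2 ↔ 2/3 = 5/6
z ↔ x = 2/3 ↔ 2/3 = 1
y → x = 1/2 → 2/3 = 1
(z ↔ x) ∨ (y → x) = 1 ∨ 1 = 1
(y ↔ z) → ((z ↔ x) ∨ (y → x)) = 5/6 → 1 = 1
y ↔ x = 1/2 ↔ 2/3 = 5/6
(y ↔ x) ↔ y = 5/6 ↔ 1/2 = 2/3
z ↔ ((y ↔ x) ↔ y) = 2/3 ↔ 2/3 = 1
~y = ~1/2 = 1/2
x ↔ ~y = 2/3 ↔ 1/2 = 5/6
~(x ↔ ~y) = ~5/6 = 1/6
(z ↔ ((y ↔ x) ↔ y)) ↔ ~(x ↔ ~y) = 1 ↔ 1/6 = 1/6
((y ↔ z) → ((z ↔ x) ∨ (y → x))) ↔ ((z ↔ ((y ↔ x) ↔ y)) ↔ ~(x ↔ ~y)) = 1 ↔ 1/6 = 1/6

1/6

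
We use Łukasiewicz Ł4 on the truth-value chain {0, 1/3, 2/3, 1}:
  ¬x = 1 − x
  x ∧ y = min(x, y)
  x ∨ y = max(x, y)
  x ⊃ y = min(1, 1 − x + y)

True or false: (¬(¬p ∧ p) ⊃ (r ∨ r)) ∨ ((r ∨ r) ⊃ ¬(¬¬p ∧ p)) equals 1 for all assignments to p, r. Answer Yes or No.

No

Counterexample: take p = 1, r = 1/3.
¬p = ¬1 = 0
¬p ∧ p = 0 ∧ 1 = 0
¬(¬p ∧ p) = ¬0 = 1
r ∨ r = 1/3 ∨ 1/3 = 1/3
¬(¬p ∧ p) ⊃ (r ∨ r) = 1 ⊃ 1/3 = 1/3
r ∨ r = 1/3 ∨ 1/3 = 1/3
¬p = ¬1 = 0
¬¬p = ¬0 = 1
¬¬p ∧ p = 1 ∧ 1 = 1
¬(¬¬p ∧ p) = ¬1 = 0
(r ∨ r) ⊃ ¬(¬¬p ∧ p) = 1/3 ⊃ 0 = 2/3
(¬(¬p ∧ p) ⊃ (r ∨ r)) ∨ ((r ∨ r) ⊃ ¬(¬¬p ∧ p)) = 1/3 ∨ 2/3 = 2/3
This gives 2/3 ≠ 1.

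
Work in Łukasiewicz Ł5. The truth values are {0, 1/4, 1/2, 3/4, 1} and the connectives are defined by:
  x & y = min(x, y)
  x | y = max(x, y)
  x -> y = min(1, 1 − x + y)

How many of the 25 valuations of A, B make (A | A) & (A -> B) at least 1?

value 1: 1 assignment (counts)
value 3/4: 4 assignments
value 1/2: 7 assignments
value 1/4: 7 assignments
value 0: 6 assignments
So 1 of the 25 assignments meets the threshold.

1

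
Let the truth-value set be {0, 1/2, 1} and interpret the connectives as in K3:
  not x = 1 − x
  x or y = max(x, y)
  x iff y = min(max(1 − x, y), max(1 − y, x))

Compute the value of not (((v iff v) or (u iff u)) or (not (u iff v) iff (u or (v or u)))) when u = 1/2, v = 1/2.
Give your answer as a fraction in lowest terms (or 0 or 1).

v iff v = 1/2 iff 1/2 = 1/2
u iff u = 1/2 iff 1/2 = 1/2
(v iff v) or (u iff u) = 1/2 or 1/2 = 1/2
u iff v = 1/2 iff 1/2 = 1/2
not (u iff v) = not 1/2 = 1/2
v or u = 1/2 or 1/2 = 1/2
u or (v or u) = 1/2 or 1/2 = 1/2
not (u iff v) iff (u or (v or u)) = 1/2 iff 1/2 = 1/2
((v iff v) or (u iff u)) or (not (u iff v) iff (u or (v or u))) = 1/2 or 1/2 = 1/2
not (((v iff v) or (u iff u)) or (not (u iff v) iff (u or (v or u)))) = not 1/2 = 1/2

1/2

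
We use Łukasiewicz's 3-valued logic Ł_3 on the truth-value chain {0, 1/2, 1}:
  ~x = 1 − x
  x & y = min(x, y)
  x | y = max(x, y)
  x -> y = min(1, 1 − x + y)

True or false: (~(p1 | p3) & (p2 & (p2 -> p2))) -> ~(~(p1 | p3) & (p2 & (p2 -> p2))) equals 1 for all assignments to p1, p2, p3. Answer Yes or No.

Counterexample: take p1 = 0, p2 = 1, p3 = 0.
p1 | p3 = 0 | 0 = 0
~(p1 | p3) = ~0 = 1
p2 -> p2 = 1 -> 1 = 1
p2 & (p2 -> p2) = 1 & 1 = 1
~(p1 | p3) & (p2 & (p2 -> p2)) = 1 & 1 = 1
p1 | p3 = 0 | 0 = 0
~(p1 | p3) = ~0 = 1
p2 -> p2 = 1 -> 1 = 1
p2 & (p2 -> p2) = 1 & 1 = 1
~(p1 | p3) & (p2 & (p2 -> p2)) = 1 & 1 = 1
~(~(p1 | p3) & (p2 & (p2 -> p2))) = ~1 = 0
(~(p1 | p3) & (p2 & (p2 -> p2))) -> ~(~(p1 | p3) & (p2 & (p2 -> p2))) = 1 -> 0 = 0
This gives 0 ≠ 1.

No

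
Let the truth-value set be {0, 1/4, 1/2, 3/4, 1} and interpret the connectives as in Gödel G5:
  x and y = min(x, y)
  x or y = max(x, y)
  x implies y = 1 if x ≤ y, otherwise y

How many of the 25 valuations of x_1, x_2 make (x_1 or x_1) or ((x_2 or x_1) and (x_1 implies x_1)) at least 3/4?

value 1: 9 assignments (counts)
value 3/4: 7 assignments (counts)
value 1/2: 5 assignments
value 1/4: 3 assignments
value 0: 1 assignment
So 16 of the 25 assignments meet the threshold.

16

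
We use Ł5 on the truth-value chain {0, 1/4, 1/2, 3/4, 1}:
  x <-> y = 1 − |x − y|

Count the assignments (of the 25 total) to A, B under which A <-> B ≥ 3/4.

value 1: 5 assignments (counts)
value 3/4: 8 assignments (counts)
value 1/2: 6 assignments
value 1/4: 4 assignments
value 0: 2 assignments
So 13 of the 25 assignments meet the threshold.

13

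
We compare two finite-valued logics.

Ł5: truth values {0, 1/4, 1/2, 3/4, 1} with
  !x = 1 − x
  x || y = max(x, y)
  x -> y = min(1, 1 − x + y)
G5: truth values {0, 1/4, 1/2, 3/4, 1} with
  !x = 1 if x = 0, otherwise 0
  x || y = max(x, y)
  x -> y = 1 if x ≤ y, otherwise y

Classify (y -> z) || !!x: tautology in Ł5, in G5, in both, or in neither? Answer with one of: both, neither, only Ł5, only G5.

In Ł5: at x = 0, y = 1/4, z = 0 the value is 3/4 — not a tautology.
In G5: at x = 0, y = 1/4, z = 0 the value is 0 — not a tautology.

neither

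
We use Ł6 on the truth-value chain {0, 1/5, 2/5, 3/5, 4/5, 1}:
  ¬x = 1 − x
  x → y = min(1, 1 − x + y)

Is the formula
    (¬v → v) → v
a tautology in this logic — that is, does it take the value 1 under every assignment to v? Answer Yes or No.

Counterexample: take v = 1/5.
¬v = ¬1/5 = 4/5
¬v → v = 4/5 → 1/5 = 2/5
(¬v → v) → v = 2/5 → 1/5 = 4/5
This gives 4/5 ≠ 1.

No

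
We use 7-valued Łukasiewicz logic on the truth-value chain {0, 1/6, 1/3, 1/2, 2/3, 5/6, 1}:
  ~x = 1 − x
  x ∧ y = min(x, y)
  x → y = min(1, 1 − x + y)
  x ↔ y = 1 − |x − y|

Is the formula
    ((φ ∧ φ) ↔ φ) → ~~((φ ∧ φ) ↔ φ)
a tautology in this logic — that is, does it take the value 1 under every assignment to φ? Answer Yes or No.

φ = 0 ↦ 1
φ = 1/6 ↦ 1
φ = 1/3 ↦ 1
φ = 1/2 ↦ 1
φ = 2/3 ↦ 1
φ = 5/6 ↦ 1
φ = 1 ↦ 1
Every assignment gives a value ≥ 1.

Yes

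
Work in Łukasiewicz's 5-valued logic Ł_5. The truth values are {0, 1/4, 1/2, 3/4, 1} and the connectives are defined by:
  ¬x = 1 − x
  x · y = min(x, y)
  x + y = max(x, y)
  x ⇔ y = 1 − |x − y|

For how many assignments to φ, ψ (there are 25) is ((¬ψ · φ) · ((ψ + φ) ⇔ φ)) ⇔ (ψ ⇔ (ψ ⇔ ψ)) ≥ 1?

5

value 1: 5 assignments (counts)
value 3/4: 4 assignments
value 1/2: 8 assignments
value 1/4: 2 assignments
value 0: 6 assignments
So 5 of the 25 assignments meet the threshold.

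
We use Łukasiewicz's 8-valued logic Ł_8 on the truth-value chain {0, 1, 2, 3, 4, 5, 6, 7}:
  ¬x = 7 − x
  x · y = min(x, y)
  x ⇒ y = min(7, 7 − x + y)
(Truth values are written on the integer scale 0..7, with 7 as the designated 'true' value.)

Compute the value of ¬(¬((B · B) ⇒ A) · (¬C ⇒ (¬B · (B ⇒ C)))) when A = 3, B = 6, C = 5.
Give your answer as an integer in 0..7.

B · B = 6 · 6 = 6
(B · B) ⇒ A = 6 ⇒ 3 = 4
¬((B · B) ⇒ A) = ¬4 = 3
¬C = ¬5 = 2
¬B = ¬6 = 1
B ⇒ C = 6 ⇒ 5 = 6
¬B · (B ⇒ C) = 1 · 6 = 1
¬C ⇒ (¬B · (B ⇒ C)) = 2 ⇒ 1 = 6
¬((B · B) ⇒ A) · (¬C ⇒ (¬B · (B ⇒ C))) = 3 · 6 = 3
¬(¬((B · B) ⇒ A) · (¬C ⇒ (¬B · (B ⇒ C)))) = ¬3 = 4

4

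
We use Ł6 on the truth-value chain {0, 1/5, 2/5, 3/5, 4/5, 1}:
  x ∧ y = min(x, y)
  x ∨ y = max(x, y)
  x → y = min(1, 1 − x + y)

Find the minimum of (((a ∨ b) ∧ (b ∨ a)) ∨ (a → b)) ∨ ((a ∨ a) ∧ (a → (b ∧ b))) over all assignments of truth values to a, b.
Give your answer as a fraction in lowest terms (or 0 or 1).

3/5

Take a = 2/5, b = 0:
a ∨ b = 2/5 ∨ 0 = 2/5
b ∨ a = 0 ∨ 2/5 = 2/5
(a ∨ b) ∧ (b ∨ a) = 2/5 ∧ 2/5 = 2/5
a → b = 2/5 → 0 = 3/5
((a ∨ b) ∧ (b ∨ a)) ∨ (a → b) = 2/5 ∨ 3/5 = 3/5
a ∨ a = 2/5 ∨ 2/5 = 2/5
b ∧ b = 0 ∧ 0 = 0
a → (b ∧ b) = 2/5 → 0 = 3/5
(a ∨ a) ∧ (a → (b ∧ b)) = 2/5 ∧ 3/5 = 2/5
(((a ∨ b) ∧ (b ∨ a)) ∨ (a → b)) ∨ ((a ∨ a) ∧ (a → (b ∧ b))) = 3/5 ∨ 2/5 = 3/5
No assignment yields a value below 3/5, so this is the minimum.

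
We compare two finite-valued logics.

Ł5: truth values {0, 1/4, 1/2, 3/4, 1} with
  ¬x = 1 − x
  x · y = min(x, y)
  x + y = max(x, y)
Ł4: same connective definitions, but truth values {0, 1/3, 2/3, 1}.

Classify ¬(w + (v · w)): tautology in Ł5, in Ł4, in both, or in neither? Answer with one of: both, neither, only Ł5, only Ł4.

In Ł5: at v = 0, w = 1/4 the value is 3/4 — not a tautology.
In Ł4: at v = 0, w = 1/3 the value is 2/3 — not a tautology.

neither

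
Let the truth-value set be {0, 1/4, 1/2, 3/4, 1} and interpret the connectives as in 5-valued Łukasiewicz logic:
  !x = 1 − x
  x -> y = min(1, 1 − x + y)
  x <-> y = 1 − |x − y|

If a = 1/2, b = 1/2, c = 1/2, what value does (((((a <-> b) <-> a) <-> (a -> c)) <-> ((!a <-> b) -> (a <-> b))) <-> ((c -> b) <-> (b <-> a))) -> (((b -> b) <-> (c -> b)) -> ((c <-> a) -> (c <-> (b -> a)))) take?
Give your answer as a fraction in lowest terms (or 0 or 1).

1

a <-> b = 1/2 <-> 1/2 = 1
(a <-> b) <-> a = 1 <-> 1/2 = 1/2
a -> c = 1/2 -> 1/2 = 1
((a <-> b) <-> a) <-> (a -> c) = 1/2 <-> 1 = 1/2
!a = !1/2 = 1/2
!a <-> b = 1/2 <-> 1/2 = 1
a <-> b = 1/2 <-> 1/2 = 1
(!a <-> b) -> (a <-> b) = 1 -> 1 = 1
(((a <-> b) <-> a) <-> (a -> c)) <-> ((!a <-> b) -> (a <-> b)) = 1/2 <-> 1 = 1/2
c -> b = 1/2 -> 1/2 = 1
b <-> a = 1/2 <-> 1/2 = 1
(c -> b) <-> (b <-> a) = 1 <-> 1 = 1
((((a <-> b) <-> a) <-> (a -> c)) <-> ((!a <-> b) -> (a <-> b))) <-> ((c -> b) <-> (b <-> a)) = 1/2 <-> 1 = 1/2
b -> b = 1/2 -> 1/2 = 1
c -> b = 1/2 -> 1/2 = 1
(b -> b) <-> (c -> b) = 1 <-> 1 = 1
c <-> a = 1/2 <-> 1/2 = 1
b -> a = 1/2 -> 1/2 = 1
c <-> (b -> a) = 1/2 <-> 1 = 1/2
(c <-> a) -> (c <-> (b -> a)) = 1 -> 1/2 = 1/2
((b -> b) <-> (c -> b)) -> ((c <-> a) -> (c <-> (b -> a))) = 1 -> 1/2 = 1/2
(((((a <-> b) <-> a) <-> (a -> c)) <-> ((!a <-> b) -> (a <-> b))) <-> ((c -> b) <-> (b <-> a))) -> (((b -> b) <-> (c -> b)) -> ((c <-> a) -> (c <-> (b -> a)))) = 1/2 -> 1/2 = 1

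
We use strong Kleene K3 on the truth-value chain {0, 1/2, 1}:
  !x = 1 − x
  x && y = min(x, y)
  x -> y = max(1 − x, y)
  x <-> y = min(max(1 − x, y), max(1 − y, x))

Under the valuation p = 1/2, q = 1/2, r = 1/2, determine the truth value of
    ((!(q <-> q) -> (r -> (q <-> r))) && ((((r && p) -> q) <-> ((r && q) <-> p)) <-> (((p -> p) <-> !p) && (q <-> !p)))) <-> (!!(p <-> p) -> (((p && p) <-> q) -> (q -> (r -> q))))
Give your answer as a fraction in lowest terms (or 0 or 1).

1/2

q <-> q = 1/2 <-> 1/2 = 1/2
!(q <-> q) = !1/2 = 1/2
q <-> r = 1/2 <-> 1/2 = 1/2
r -> (q <-> r) = 1/2 -> 1/2 = 1/2
!(q <-> q) -> (r -> (q <-> r)) = 1/2 -> 1/2 = 1/2
r && p = 1/2 && 1/2 = 1/2
(r && p) -> q = 1/2 -> 1/2 = 1/2
r && q = 1/2 && 1/2 = 1/2
(r && q) <-> p = 1/2 <-> 1/2 = 1/2
((r && p) -> q) <-> ((r && q) <-> p) = 1/2 <-> 1/2 = 1/2
p -> p = 1/2 -> 1/2 = 1/2
!p = !1/2 = 1/2
(p -> p) <-> !p = 1/2 <-> 1/2 = 1/2
!p = !1/2 = 1/2
q <-> !p = 1/2 <-> 1/2 = 1/2
((p -> p) <-> !p) && (q <-> !p) = 1/2 && 1/2 = 1/2
(((r && p) -> q) <-> ((r && q) <-> p)) <-> (((p -> p) <-> !p) && (q <-> !p)) = 1/2 <-> 1/2 = 1/2
(!(q <-> q) -> (r -> (q <-> r))) && ((((r && p) -> q) <-> ((r && q) <-> p)) <-> (((p -> p) <-> !p) && (q <-> !p))) = 1/2 && 1/2 = 1/2
p <-> p = 1/2 <-> 1/2 = 1/2
!(p <-> p) = !1/2 = 1/2
!!(p <-> p) = !1/2 = 1/2
p && p = 1/2 && 1/2 = 1/2
(p && p) <-> q = 1/2 <-> 1/2 = 1/2
r -> q = 1/2 -> 1/2 = 1/2
q -> (r -> q) = 1/2 -> 1/2 = 1/2
((p && p) <-> q) -> (q -> (r -> q)) = 1/2 -> 1/2 = 1/2
!!(p <-> p) -> (((p && p) <-> q) -> (q -> (r -> q))) = 1/2 -> 1/2 = 1/2
((!(q <-> q) -> (r -> (q <-> r))) && ((((r && p) -> q) <-> ((r && q) <-> p)) <-> (((p -> p) <-> !p) && (q <-> !p)))) <-> (!!(p <-> p) -> (((p && p) <-> q) -> (q -> (r -> q)))) = 1/2 <-> 1/2 = 1/2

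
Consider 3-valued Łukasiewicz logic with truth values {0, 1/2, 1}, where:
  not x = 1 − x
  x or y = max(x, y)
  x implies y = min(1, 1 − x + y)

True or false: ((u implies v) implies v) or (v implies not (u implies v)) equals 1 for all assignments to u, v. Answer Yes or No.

No

Counterexample: take u = 0, v = 1/2.
u implies v = 0 implies 1/2 = 1
(u implies v) implies v = 1 implies 1/2 = 1/2
u implies v = 0 implies 1/2 = 1
not (u implies v) = not 1 = 0
v implies not (u implies v) = 1/2 implies 0 = 1/2
((u implies v) implies v) or (v implies not (u implies v)) = 1/2 or 1/2 = 1/2
This gives 1/2 ≠ 1.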